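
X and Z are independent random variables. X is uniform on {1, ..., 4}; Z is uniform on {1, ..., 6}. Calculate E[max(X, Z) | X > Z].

P(X > Z) = 1/4.
Summing max(X,Z)·P(x,y) over outcomes with X > Z gives 5/6.
E[max(X, Z) | X > Z] = (5/6) / (1/4) = 10/3.

10/3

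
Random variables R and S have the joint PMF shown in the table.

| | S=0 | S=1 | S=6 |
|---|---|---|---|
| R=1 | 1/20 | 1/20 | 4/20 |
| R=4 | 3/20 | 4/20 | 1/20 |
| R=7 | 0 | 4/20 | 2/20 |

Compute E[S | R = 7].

P(R = 7) = 3/10.
Σ S·P over the event = 1·(4/20) + 6·(2/20) = 4/5.
E[S | R = 7] = (4/5) / (3/10) = 8/3.

8/3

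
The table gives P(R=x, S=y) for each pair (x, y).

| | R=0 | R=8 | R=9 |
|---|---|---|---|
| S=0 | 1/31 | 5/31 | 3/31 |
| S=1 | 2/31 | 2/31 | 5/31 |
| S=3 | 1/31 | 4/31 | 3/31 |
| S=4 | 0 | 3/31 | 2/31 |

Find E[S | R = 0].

P(R = 0) = 4/31.
Summing S·P(R=x,S=y) over the conditioning event gives 5/31.
E[S | R = 0] = (5/31) / (4/31) = 5/4.

5/4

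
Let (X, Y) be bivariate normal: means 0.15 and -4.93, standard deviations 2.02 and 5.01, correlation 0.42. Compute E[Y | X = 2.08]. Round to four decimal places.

-2.9196

The regression of Y on X has slope ρ·σ_Y/σ_X and passes through (μ_X, μ_Y).
E[Y | X=2.08] = -4.93 + (0.42)·(5.01/2.02)·(2.08 − (0.15)) = -4.93 + (1.04168)·(1.93) = -2.9196.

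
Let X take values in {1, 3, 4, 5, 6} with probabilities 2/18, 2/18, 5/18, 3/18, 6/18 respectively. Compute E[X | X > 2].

77/16

P(X > 2) = 8/9.
Σ over the event: 3·1/9 + 4·5/18 + 5·1/6 + 6·1/3 = 77/18.
E[X | X > 2] = (77/18) / (8/9) = 77/16.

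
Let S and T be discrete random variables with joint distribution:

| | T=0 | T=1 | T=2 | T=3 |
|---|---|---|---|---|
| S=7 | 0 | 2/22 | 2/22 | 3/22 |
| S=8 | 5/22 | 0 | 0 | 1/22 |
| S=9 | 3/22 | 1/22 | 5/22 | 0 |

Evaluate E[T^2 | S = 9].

7/3

P(S = 9) = 9/22.
Σ T^2·P over the event = 0·(3/22) + 1·(1/22) + 4·(5/22) = 21/22.
E[T^2 | S = 9] = (21/22) / (9/22) = 7/3.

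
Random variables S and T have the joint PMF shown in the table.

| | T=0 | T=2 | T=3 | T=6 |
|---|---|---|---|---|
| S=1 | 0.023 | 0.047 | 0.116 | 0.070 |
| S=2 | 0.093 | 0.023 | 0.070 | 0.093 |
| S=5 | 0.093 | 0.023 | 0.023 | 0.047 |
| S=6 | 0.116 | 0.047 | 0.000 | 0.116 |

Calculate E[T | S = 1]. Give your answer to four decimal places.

P(S = 1) = 0.256.
Σ T·P over the event = 0·(0.023) + 2·(0.047) + 3·(0.116) + 6·(0.070) = 0.862.
E[T | S = 1] = (0.862) / (0.256) = 3.3672.

3.3672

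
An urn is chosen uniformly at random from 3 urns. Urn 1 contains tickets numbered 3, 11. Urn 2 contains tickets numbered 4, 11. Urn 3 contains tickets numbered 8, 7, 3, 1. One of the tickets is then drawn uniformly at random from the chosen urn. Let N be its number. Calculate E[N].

77/12

E[N | urn 1] = (3+11)/2 = 7.
E[N | urn 2] = (4+11)/2 = 15/2.
E[N | urn 3] = (8+7+3+1)/4 = 19/4.
E[N] = (1/3)·(7) + (1/3)·(15/2) + (1/3)·(19/4) = 77/12.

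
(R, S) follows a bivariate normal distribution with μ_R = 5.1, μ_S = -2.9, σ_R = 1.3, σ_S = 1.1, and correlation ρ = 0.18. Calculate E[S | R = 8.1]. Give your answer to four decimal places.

For a bivariate normal, E[S | R=x] = μ_S + ρ·(σ_S/σ_R)·(x − μ_R).
E[S | R=8.1] = -2.9 + (0.18)·(1.1/1.3)·(8.1 − (5.1)) = -2.9 + (0.15231)·(3) = -2.4431.

-2.4431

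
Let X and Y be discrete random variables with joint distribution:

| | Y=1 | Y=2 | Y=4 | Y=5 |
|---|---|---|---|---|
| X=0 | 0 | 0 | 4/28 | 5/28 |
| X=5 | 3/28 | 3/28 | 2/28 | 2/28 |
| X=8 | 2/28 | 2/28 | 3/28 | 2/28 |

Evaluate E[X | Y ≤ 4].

96/19

P(Y ≤ 4) = 19/28.
Σ X·P over the event = 0·(4/28) + 5·(3/28) + 5·(3/28) + 5·(2/28) + 8·(2/28) + 8·(2/28) + 8·(3/28) = 24/7.
E[X | Y ≤ 4] = (24/7) / (19/28) = 96/19.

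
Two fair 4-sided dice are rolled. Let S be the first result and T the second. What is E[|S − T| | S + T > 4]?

P(S + T > 4) = 5/8.
Summing |S−T|·P(x,y) over outcomes with S + T > 4 gives 7/8.
E[|S − T| | S + T > 4] = (7/8) / (5/8) = 7/5.

7/5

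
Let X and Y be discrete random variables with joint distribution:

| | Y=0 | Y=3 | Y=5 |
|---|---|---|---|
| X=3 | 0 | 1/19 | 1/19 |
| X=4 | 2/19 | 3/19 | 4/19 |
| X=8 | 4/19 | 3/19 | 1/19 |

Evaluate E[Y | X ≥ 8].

7/4

P(X ≥ 8) = 8/19.
Σ Y·P over the event = 0·(4/19) + 3·(3/19) + 5·(1/19) = 14/19.
E[Y | X ≥ 8] = (14/19) / (8/19) = 7/4.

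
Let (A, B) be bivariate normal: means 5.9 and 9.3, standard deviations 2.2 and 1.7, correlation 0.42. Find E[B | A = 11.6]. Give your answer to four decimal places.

E[B | A=x] = μ_B + ρ(σ_B/σ_A)(x − μ_A) for jointly normal variables.
E[B | A=11.6] = 9.3 + (0.42)·(1.7/2.2)·(11.6 − (5.9)) = 9.3 + (0.32455)·(5.7) = 11.1499.

11.1499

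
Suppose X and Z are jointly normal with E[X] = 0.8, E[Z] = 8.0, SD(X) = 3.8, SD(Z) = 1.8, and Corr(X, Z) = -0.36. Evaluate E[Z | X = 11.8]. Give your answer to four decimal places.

6.1242

E[Z | X=x] = μ_Z + ρ(σ_Z/σ_X)(x − μ_X) for jointly normal variables.
E[Z | X=11.8] = 8.0 + (-0.36)·(1.8/3.8)·(11.8 − (0.8)) = 8.0 + (-0.17053)·(11) = 6.1242.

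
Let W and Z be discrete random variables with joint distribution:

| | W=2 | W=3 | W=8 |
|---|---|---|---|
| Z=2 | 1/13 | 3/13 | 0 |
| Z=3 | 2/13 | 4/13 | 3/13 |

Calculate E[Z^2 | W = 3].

P(W = 3) = 7/13.
Summing Z^2·P(W=x,Z=y) over the conditioning event gives 48/13.
E[Z^2 | W = 3] = (48/13) / (7/13) = 48/7.

48/7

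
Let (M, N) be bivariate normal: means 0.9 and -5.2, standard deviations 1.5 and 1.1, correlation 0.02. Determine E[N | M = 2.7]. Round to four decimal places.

-5.1736

For a bivariate normal, E[N | M=x] = μ_N + ρ·(σ_N/σ_M)·(x − μ_M).
E[N | M=2.7] = -5.2 + (0.02)·(1.1/1.5)·(2.7 − (0.9)) = -5.2 + (0.014667)·(1.8) = -5.1736.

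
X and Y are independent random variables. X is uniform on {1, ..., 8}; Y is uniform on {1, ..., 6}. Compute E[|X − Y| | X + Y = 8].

P(X + Y = 8) = 1/8.
Summing |X−Y|·P(x,y) over outcomes with X + Y = 8 gives 3/8.
E[|X − Y| | X + Y = 8] = (3/8) / (1/8) = 3.

3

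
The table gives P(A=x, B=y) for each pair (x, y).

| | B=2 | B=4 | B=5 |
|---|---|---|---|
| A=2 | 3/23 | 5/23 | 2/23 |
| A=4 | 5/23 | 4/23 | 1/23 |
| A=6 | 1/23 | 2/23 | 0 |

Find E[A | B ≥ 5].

P(B ≥ 5) = 3/23.
Σ A·P over the event = 2·(2/23) + 4·(1/23) = 8/23.
E[A | B ≥ 5] = (8/23) / (3/23) = 8/3.

8/3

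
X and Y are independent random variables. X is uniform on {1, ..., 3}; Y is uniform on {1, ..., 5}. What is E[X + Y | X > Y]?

4

Outcomes with X > Y: (2,1), (3,1), (3,2), each with probability 1/15.
E[X + Y | X > Y] = (3 + 4 + 5) / 3 = 4.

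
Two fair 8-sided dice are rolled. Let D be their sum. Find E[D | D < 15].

P(D < 15) = 61/64.
E[D | D < 15] = (265/32) / (61/64) = 530/61.

530/61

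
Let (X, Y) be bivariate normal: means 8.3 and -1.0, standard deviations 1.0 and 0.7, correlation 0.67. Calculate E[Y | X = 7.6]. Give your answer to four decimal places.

The regression of Y on X has slope ρ·σ_Y/σ_X and passes through (μ_X, μ_Y).
E[Y | X=7.6] = -1.0 + (0.67)·(0.7/1.0)·(7.6 − (8.3)) = -1.0 + (0.469)·(-0.7) = -1.3283.

-1.3283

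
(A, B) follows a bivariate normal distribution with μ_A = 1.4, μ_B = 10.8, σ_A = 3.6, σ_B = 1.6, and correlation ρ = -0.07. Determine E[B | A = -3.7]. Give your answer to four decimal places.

The regression of B on A has slope ρ·σ_B/σ_A and passes through (μ_A, μ_B).
E[B | A=-3.7] = 10.8 + (-0.07)·(1.6/3.6)·(-3.7 − (1.4)) = 10.8 + (-0.031111)·(-5.1) = 10.9587.

10.9587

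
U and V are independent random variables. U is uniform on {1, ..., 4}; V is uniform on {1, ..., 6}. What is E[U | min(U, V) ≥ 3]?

Outcomes with min(U, V) ≥ 3: (3,3), (3,4), (3,5), (3,6), (4,3), (4,4), (4,5), (4,6), each with probability 1/24.
E[U | min(U, V) ≥ 3] = (3 + 3 + 3 + 3 + 4 + 4 + 4 + 4) / 8 = 7/2.

7/2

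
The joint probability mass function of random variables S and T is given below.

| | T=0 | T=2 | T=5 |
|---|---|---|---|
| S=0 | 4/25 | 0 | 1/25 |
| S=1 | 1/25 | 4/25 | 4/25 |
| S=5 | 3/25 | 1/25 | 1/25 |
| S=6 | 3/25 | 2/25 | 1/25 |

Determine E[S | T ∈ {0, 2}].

55/18

P(T ∈ {0, 2}) = 18/25.
Σ S·P over the event = 0·(4/25) + 1·(1/25) + 1·(4/25) + 5·(3/25) + 5·(1/25) + 6·(3/25) + 6·(2/25) = 11/5.
E[S | T ∈ {0, 2}] = (11/5) / (18/25) = 55/18.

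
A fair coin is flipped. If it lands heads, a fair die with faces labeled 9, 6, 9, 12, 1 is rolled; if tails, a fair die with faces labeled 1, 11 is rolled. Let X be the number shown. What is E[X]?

67/10

E[X | heads] = (9+6+9+12+1)/5 = 37/5.
E[X | tails] = (1+11)/2 = 6.
E[X] = (1/2)·(37/5) + (1/2)·(6) = 67/10.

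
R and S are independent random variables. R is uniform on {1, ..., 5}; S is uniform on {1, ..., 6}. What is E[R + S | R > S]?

Outcomes with R > S: (2,1), (3,1), (3,2), (4,1), (4,2), (4,3), (5,1), (5,2), (5,3), (5,4), each with probability 1/30.
E[R + S | R > S] = (3 + 4 + 5 + 5 + 6 + 7 + 6 + 7 + 8 + 9) / 10 = 6.

6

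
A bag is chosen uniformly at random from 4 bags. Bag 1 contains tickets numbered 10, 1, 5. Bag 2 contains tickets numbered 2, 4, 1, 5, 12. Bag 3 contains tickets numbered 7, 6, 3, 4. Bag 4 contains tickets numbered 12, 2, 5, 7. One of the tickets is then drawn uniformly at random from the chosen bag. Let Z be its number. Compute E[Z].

E[Z | bag 1] = (10+1+5)/3 = 16/3.
E[Z | bag 2] = (2+4+1+5+12)/5 = 24/5.
E[Z | bag 3] = (7+6+3+4)/4 = 5.
E[Z | bag 4] = (12+2+5+7)/4 = 13/2.
E[Z] = (1/4)·(16/3) + (1/4)·(24/5) + (1/4)·(5) + (1/4)·(13/2) = 649/120.

649/120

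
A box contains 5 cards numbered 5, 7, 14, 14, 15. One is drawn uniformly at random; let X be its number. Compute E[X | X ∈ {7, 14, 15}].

25/2

P(X ∈ {7, 14, 15}) = 4/5.
Σ over the event: 7·1/5 + 14·2/5 + 15·1/5 = 10.
E[X | X ∈ {7, 14, 15}] = (10) / (4/5) = 25/2.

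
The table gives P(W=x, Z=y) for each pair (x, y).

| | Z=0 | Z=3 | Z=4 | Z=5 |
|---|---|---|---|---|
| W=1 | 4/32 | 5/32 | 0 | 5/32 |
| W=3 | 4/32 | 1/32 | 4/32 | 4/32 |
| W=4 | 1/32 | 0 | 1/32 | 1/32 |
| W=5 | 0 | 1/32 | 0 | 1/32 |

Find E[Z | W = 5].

P(W = 5) = 1/16.
Σ Z·P over the event = 3·(1/32) + 5·(1/32) = 1/4.
E[Z | W = 5] = (1/4) / (1/16) = 4.

4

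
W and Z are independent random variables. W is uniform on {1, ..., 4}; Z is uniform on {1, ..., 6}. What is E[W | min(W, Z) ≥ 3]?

7/2

P(min(W, Z) ≥ 3) = 1/3.
Summing W·P(x,y) over outcomes with min(W, Z) ≥ 3 gives 7/6.
E[W | min(W, Z) ≥ 3] = (7/6) / (1/3) = 7/2.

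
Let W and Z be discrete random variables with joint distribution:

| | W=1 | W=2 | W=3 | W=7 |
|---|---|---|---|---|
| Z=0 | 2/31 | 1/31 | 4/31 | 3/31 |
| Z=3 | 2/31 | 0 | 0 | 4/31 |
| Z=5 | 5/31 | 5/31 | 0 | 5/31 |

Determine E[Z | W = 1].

31/9

P(W = 1) = 9/31.
Σ Z·P over the event = 0·(2/31) + 3·(2/31) + 5·(5/31) = 1.
E[Z | W = 1] = (1) / (9/31) = 31/9.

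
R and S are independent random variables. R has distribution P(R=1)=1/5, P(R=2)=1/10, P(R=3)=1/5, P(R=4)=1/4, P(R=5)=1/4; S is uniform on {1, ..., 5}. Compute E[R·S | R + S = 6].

P(R + S = 6) = 1/5.
Summing RS·P(x,y) over outcomes with R + S = 6 gives 137/100.
E[R·S | R + S = 6] = (137/100) / (1/5) = 137/20.

137/20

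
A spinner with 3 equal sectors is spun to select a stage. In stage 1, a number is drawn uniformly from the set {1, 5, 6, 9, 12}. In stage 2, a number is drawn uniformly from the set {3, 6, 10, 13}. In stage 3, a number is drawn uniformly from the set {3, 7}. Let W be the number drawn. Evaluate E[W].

E[W | stage 1] = (1+5+6+9+12)/5 = 33/5.
E[W | stage 2] = (3+6+10+13)/4 = 8.
E[W | stage 3] = (3+7)/2 = 5.
E[W] = (1/3)·(33/5) + (1/3)·(8) + (1/3)·(5) = 98/15.

98/15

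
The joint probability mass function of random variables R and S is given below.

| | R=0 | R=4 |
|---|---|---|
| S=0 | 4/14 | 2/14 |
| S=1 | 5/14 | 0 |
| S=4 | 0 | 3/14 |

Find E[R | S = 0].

P(S = 0) = 3/7.
Σ R·P over the event = 0·(4/14) + 4·(2/14) = 4/7.
E[R | S = 0] = (4/7) / (3/7) = 4/3.

4/3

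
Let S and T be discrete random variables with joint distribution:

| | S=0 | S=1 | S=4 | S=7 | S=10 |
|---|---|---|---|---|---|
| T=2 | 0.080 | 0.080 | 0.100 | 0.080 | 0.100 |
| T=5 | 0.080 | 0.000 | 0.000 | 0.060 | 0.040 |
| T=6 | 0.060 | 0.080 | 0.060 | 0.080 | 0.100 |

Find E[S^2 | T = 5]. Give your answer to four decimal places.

P(T = 5) = 0.180.
Σ S^2·P over the event = 0·(0.080) + 49·(0.060) + 100·(0.040) = 6.940.
E[S^2 | T = 5] = (6.940) / (0.180) = 38.5556.

38.5556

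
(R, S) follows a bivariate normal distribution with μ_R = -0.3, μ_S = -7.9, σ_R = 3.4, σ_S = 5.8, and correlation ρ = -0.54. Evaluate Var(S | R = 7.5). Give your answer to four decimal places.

23.8306

The conditional variance in a bivariate normal is σ_S²(1 − ρ²), independent of x.
Var(S | R=7.5) = (5.8)²·(1 − (-0.54)²) = 33.64·0.7084 = 23.8306.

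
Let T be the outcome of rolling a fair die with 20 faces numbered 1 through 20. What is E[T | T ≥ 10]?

Given T ≥ 10, T is equally likely to be any of {10, 11, 12, 13, 14, 15, 16, 17, 18, 19, 20}.
E[T | T ≥ 10] = (10 + 11 + 12 + 13 + 14 + 15 + 16 + 17 + 18 + 19 + 20) / 11 = 15.

15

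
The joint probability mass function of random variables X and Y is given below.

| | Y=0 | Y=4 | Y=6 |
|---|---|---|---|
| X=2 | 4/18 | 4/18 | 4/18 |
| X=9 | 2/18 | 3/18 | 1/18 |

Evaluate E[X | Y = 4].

P(Y = 4) = 7/18.
Summing X·P(X=x,Y=y) over the conditioning event gives 35/18.
E[X | Y = 4] = (35/18) / (7/18) = 5.

5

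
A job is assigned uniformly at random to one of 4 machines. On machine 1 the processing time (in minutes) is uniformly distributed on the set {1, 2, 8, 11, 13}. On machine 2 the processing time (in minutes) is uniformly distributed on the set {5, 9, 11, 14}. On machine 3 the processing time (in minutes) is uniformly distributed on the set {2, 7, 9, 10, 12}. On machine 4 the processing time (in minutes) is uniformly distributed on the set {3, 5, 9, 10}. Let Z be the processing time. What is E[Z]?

E[Z | machine 1] = (1+2+8+11+13)/5 = 7.
E[Z | machine 2] = (5+9+11+14)/4 = 39/4.
E[Z | machine 3] = (2+7+9+10+12)/5 = 8.
E[Z | machine 4] = (3+5+9+10)/4 = 27/4.
E[Z] = (1/4)·(7) + (1/4)·(39/4) + (1/4)·(8) + (1/4)·(27/4) = 63/8.

63/8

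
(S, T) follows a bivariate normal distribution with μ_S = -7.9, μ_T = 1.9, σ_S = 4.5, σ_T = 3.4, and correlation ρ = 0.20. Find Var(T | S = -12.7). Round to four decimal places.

Var(T | S=x) = (1 − ρ²)·σ_T².
Var(T | S=-12.7) = (3.4)²·(1 − (0.20)²) = 11.56·0.96 = 11.0976.

11.0976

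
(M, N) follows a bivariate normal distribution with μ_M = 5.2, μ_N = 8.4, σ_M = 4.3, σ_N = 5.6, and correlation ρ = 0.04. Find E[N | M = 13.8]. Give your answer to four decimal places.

For a bivariate normal, E[N | M=x] = μ_N + ρ·(σ_N/σ_M)·(x − μ_M).
E[N | M=13.8] = 8.4 + (0.04)·(5.6/4.3)·(13.8 − (5.2)) = 8.4 + (0.052093)·(8.6) = 8.8480.

8.8480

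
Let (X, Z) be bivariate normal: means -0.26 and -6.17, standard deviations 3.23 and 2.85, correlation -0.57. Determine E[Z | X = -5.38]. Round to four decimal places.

-3.5949

For a bivariate normal, E[Z | X=x] = μ_Z + ρ·(σ_Z/σ_X)·(x − μ_X).
E[Z | X=-5.38] = -6.17 + (-0.57)·(2.85/3.23)·(-5.38 − (-0.26)) = -6.17 + (-0.50294)·(-5.12) = -3.5949.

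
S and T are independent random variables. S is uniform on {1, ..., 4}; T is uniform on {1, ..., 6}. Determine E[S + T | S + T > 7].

26/3

Outcomes with S + T > 7: (2,6), (3,5), (3,6), (4,4), (4,5), (4,6), each with probability 1/24.
E[S + T | S + T > 7] = (8 + 8 + 9 + 8 + 9 + 10) / 6 = 26/3.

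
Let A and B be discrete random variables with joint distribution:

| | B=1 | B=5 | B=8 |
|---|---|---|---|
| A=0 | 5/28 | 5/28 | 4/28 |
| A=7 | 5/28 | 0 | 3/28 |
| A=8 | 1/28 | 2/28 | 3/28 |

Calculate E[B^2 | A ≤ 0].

P(A ≤ 0) = 1/2.
Σ B^2·P over the event = 1·(5/28) + 25·(5/28) + 64·(4/28) = 193/14.
E[B^2 | A ≤ 0] = (193/14) / (1/2) = 193/7.

193/7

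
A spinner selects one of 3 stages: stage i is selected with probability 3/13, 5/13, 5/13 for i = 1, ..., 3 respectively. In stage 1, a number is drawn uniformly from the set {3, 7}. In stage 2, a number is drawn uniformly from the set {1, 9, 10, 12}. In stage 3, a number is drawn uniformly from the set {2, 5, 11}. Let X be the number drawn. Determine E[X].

E[X | stage 1] = (3+7)/2 = 5.
E[X | stage 2] = (1+9+10+12)/4 = 8.
E[X | stage 3] = (2+5+11)/3 = 6.
E[X] = (3/13)·(5) + (5/13)·(8) + (5/13)·(6) = 85/13.

85/13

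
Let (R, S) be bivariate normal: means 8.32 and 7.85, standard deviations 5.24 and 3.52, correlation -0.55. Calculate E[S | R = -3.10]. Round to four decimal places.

12.0693

For a bivariate normal, E[S | R=x] = μ_S + ρ·(σ_S/σ_R)·(x − μ_R).
E[S | R=-3.10] = 7.85 + (-0.55)·(3.52/5.24)·(-3.10 − (8.32)) = 7.85 + (-0.36947)·(-11.42) = 12.0693.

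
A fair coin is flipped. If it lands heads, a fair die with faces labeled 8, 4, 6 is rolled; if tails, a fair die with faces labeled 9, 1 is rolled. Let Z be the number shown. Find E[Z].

11/2

E[Z | heads] = (8+4+6)/3 = 6.
E[Z | tails] = (9+1)/2 = 5.
E[Z] = (1/2)·(6) + (1/2)·(5) = 11/2.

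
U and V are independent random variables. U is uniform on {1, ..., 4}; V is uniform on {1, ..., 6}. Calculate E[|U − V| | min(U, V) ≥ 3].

Outcomes with min(U, V) ≥ 3: (3,3), (3,4), (3,5), (3,6), (4,3), (4,4), (4,5), (4,6), each with probability 1/24.
E[|U − V| | min(U, V) ≥ 3] = (0 + 1 + 2 + 3 + 1 + 0 + 1 + 2) / 8 = 5/4.

5/4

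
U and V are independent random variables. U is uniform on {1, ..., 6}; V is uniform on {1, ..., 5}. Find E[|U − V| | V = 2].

Outcomes with V = 2: (1,2), (2,2), (3,2), (4,2), (5,2), (6,2), each with probability 1/30.
E[|U − V| | V = 2] = (1 + 0 + 1 + 2 + 3 + 4) / 6 = 11/6.

11/6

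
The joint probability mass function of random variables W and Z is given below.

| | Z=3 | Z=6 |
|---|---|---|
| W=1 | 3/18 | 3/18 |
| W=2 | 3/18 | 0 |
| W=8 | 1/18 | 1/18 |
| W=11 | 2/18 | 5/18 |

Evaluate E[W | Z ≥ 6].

22/3

P(Z ≥ 6) = 1/2.
Σ W·P over the event = 1·(3/18) + 8·(1/18) + 11·(5/18) = 11/3.
E[W | Z ≥ 6] = (11/3) / (1/2) = 22/3.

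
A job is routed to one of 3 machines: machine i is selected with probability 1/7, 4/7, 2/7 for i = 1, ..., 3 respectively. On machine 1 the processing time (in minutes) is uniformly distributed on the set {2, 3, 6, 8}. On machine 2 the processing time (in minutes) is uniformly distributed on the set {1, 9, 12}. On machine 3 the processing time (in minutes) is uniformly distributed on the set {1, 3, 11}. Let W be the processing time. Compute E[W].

529/84

E[W | machine 1] = (2+3+6+8)/4 = 19/4.
E[W | machine 2] = (1+9+12)/3 = 22/3.
E[W | machine 3] = (1+3+11)/3 = 5.
By the law of total expectation,
E[W] = (1/7)·(19/4) + (4/7)·(22/3) + (2/7)·(5) = 529/84.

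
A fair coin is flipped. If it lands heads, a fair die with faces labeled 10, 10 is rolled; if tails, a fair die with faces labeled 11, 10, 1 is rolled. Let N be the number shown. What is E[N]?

26/3

E[N | heads] = (10+10)/2 = 10.
E[N | tails] = (11+10+1)/3 = 22/3.
E[N] = (1/2)·(10) + (1/2)·(22/3) = 26/3.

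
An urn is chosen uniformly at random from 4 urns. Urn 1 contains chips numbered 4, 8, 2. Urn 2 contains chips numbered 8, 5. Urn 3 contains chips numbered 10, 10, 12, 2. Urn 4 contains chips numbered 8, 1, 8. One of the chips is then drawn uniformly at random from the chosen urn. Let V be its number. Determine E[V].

19/3

E[V | urn 1] = (4+8+2)/3 = 14/3.
E[V | urn 2] = (8+5)/2 = 13/2.
E[V | urn 3] = (10+10+12+2)/4 = 17/2.
E[V | urn 4] = (8+1+8)/3 = 17/3.
E[V] = (1/4)·(14/3) + (1/4)·(13/2) + (1/4)·(17/2) + (1/4)·(17/3) = 19/3.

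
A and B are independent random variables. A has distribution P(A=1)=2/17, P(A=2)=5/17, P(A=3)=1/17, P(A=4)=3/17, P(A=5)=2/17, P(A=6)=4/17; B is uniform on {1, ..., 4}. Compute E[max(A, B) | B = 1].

61/17

P(B = 1) = 1/4.
Summing max(A,B)·P(x,y) over outcomes with B = 1 gives 61/68.
E[max(A, B) | B = 1] = (61/68) / (1/4) = 61/17.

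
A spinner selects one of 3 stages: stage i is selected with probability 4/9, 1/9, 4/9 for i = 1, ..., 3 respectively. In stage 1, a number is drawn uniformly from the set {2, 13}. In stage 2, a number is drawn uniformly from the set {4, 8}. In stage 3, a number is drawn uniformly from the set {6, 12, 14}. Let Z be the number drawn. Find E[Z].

E[Z | stage 1] = (2+13)/2 = 15/2.
E[Z | stage 2] = (4+8)/2 = 6.
E[Z | stage 3] = (6+12+14)/3 = 32/3.
E[Z] = (4/9)·(15/2) + (1/9)·(6) + (4/9)·(32/3) = 236/27.

236/27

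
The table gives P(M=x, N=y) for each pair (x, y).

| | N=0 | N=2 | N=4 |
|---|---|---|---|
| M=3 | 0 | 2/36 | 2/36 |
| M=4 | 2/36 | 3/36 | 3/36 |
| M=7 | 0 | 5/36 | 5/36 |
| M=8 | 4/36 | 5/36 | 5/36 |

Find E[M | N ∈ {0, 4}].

P(N ∈ {0, 4}) = 7/12.
Σ M·P over the event = 3·(2/36) + 4·(2/36) + 4·(3/36) + 7·(5/36) + 8·(4/36) + 8·(5/36) = 133/36.
E[M | N ∈ {0, 4}] = (133/36) / (7/12) = 19/3.

19/3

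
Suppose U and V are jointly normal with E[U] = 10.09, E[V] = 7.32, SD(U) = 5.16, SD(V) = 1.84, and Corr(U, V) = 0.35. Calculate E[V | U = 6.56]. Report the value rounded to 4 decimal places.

6.8794

The regression of V on U has slope ρ·σ_V/σ_U and passes through (μ_U, μ_V).
E[V | U=6.56] = 7.32 + (0.35)·(1.84/5.16)·(6.56 − (10.09)) = 7.32 + (0.12481)·(-3.53) = 6.8794.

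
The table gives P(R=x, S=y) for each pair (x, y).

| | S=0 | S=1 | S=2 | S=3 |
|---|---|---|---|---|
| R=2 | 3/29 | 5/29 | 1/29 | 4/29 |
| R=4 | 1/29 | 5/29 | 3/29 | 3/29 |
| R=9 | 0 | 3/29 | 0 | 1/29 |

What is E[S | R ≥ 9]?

3/2

P(R ≥ 9) = 4/29.
Σ S·P over the event = 1·(3/29) + 3·(1/29) = 6/29.
E[S | R ≥ 9] = (6/29) / (4/29) = 3/2.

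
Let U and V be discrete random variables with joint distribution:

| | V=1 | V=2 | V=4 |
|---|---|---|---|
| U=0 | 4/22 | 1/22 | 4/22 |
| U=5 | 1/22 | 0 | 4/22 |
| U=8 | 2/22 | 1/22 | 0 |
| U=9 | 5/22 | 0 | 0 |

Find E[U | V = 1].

P(V = 1) = 6/11.
Σ U·P over the event = 0·(4/22) + 5·(1/22) + 8·(2/22) + 9·(5/22) = 3.
E[U | V = 1] = (3) / (6/11) = 11/2.

11/2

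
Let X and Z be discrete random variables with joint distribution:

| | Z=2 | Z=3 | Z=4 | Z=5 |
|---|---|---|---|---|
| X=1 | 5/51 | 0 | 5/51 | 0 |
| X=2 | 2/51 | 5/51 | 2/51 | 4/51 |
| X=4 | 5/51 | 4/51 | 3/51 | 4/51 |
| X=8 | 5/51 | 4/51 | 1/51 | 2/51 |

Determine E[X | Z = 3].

58/13

P(Z = 3) = 13/51.
Σ X·P over the event = 2·(5/51) + 4·(4/51) + 8·(4/51) = 58/51.
E[X | Z = 3] = (58/51) / (13/51) = 58/13.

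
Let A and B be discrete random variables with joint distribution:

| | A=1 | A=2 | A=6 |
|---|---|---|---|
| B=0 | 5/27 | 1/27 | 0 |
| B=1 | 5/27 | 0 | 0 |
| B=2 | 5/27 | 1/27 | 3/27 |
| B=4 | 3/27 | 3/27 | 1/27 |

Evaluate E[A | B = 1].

P(B = 1) = 5/27.
Σ A·P over the event = 1·(5/27) = 5/27.
E[A | B = 1] = (5/27) / (5/27) = 1.

1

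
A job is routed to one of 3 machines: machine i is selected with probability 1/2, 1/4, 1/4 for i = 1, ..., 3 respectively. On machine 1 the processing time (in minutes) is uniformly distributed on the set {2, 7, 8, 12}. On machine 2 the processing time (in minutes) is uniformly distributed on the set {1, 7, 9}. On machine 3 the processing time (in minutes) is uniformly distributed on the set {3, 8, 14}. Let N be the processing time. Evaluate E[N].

E[N | machine 1] = (2+7+8+12)/4 = 29/4.
E[N | machine 2] = (1+7+9)/3 = 17/3.
E[N | machine 3] = (3+8+14)/3 = 25/3.
E[N] = (1/2)·(29/4) + (1/4)·(17/3) + (1/4)·(25/3) = 57/8.

57/8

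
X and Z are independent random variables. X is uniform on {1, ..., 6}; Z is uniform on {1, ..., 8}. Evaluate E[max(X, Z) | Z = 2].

11/3

Outcomes with Z = 2: (1,2), (2,2), (3,2), (4,2), (5,2), (6,2), each with probability 1/48.
E[max(X, Z) | Z = 2] = (2 + 2 + 3 + 4 + 5 + 6) / 6 = 11/3.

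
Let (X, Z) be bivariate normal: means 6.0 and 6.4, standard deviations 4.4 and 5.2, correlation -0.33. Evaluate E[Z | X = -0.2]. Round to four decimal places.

8.8180

For a bivariate normal, E[Z | X=x] = μ_Z + ρ·(σ_Z/σ_X)·(x − μ_X).
E[Z | X=-0.2] = 6.4 + (-0.33)·(5.2/4.4)·(-0.2 − (6.0)) = 6.4 + (-0.39)·(-6.2) = 8.8180.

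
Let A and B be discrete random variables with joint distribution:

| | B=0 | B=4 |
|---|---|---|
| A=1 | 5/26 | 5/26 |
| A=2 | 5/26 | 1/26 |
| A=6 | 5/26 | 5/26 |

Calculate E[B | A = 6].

2

P(A = 6) = 5/13.
Σ B·P over the event = 0·(5/26) + 4·(5/26) = 10/13.
E[B | A = 6] = (10/13) / (5/13) = 2.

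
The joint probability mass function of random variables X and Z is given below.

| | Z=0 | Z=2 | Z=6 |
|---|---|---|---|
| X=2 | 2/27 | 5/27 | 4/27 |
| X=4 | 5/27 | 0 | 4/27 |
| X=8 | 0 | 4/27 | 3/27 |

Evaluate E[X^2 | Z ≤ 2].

P(Z ≤ 2) = 16/27.
Σ X^2·P over the event = 4·(2/27) + 4·(5/27) + 16·(5/27) + 64·(4/27) = 364/27.
E[X^2 | Z ≤ 2] = (364/27) / (16/27) = 91/4.

91/4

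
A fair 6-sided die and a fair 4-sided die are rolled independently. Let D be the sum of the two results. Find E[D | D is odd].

6

P(D is odd) = 1/2.
Σ over the event: 3·1/12 + 5·1/6 + 7·1/6 + 9·1/12 = 3.
E[D | D is odd] = (3) / (1/2) = 6.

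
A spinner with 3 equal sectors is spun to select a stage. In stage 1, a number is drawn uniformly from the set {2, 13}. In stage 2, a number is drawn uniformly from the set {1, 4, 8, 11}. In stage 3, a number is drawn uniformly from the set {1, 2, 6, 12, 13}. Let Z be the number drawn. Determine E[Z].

E[Z | stage 1] = (2+13)/2 = 15/2.
E[Z | stage 2] = (1+4+8+11)/4 = 6.
E[Z | stage 3] = (1+2+6+12+13)/5 = 34/5.
E[Z] = (1/3)·(15/2) + (1/3)·(6) + (1/3)·(34/5) = 203/30.

203/30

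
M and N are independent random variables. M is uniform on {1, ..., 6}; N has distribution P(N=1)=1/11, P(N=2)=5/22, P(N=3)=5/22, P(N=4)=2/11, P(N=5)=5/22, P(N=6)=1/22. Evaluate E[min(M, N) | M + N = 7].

25/11

P(M + N = 7) = 1/6.
Summing min(M,N)·P(x,y) over outcomes with M + N = 7 gives 25/66.
E[min(M, N) | M + N = 7] = (25/66) / (1/6) = 25/11.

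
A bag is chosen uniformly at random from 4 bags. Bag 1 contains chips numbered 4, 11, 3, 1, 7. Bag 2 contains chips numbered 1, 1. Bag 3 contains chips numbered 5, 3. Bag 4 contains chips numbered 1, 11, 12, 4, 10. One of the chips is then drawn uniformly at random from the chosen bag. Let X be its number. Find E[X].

89/20

E[X | bag 1] = (4+11+3+1+7)/5 = 26/5.
E[X | bag 2] = (1+1)/2 = 1.
E[X | bag 3] = (5+3)/2 = 4.
E[X | bag 4] = (1+11+12+4+10)/5 = 38/5.
By the law of total expectation,
E[X] = (1/4)·(26/5) + (1/4)·(1) + (1/4)·(4) + (1/4)·(38/5) = 89/20.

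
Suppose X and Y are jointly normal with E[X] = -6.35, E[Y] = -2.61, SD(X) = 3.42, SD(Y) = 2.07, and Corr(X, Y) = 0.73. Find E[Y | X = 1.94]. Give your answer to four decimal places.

For a bivariate normal, E[Y | X=x] = μ_Y + ρ·(σ_Y/σ_X)·(x − μ_X).
E[Y | X=1.94] = -2.61 + (0.73)·(2.07/3.42)·(1.94 − (-6.35)) = -2.61 + (0.44184)·(8.29) = 1.0529.

1.0529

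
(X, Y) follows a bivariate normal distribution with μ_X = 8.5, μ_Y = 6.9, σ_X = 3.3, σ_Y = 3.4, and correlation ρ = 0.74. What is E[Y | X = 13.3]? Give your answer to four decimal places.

For a bivariate normal, E[Y | X=x] = μ_Y + ρ·(σ_Y/σ_X)·(x − μ_X).
E[Y | X=13.3] = 6.9 + (0.74)·(3.4/3.3)·(13.3 − (8.5)) = 6.9 + (0.76242)·(4.8) = 10.5596.

10.5596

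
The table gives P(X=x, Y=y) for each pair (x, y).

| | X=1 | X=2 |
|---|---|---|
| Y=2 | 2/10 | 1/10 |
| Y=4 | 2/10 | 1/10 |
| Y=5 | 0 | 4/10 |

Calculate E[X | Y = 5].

P(Y = 5) = 2/5.
Σ X·P over the event = 2·(4/10) = 4/5.
E[X | Y = 5] = (4/5) / (2/5) = 2.

2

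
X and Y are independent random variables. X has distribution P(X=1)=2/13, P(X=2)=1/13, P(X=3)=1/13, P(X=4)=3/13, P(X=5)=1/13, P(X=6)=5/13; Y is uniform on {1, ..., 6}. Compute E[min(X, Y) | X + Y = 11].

5

P(X + Y = 11) = 1/13.
Summing min(X,Y)·P(x,y) over outcomes with X + Y = 11 gives 5/13.
E[min(X, Y) | X + Y = 11] = (5/13) / (1/13) = 5.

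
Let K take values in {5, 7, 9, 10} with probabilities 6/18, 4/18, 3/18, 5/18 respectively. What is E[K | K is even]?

10

P(K is even) = 5/18.
Σ over the event: 10·5/18 = 25/9.
E[K | K is even] = (25/9) / (5/18) = 10.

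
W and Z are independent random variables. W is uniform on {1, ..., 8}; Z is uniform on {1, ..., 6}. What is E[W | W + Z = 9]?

11/2

Outcomes with W + Z = 9: (3,6), (4,5), (5,4), (6,3), (7,2), (8,1), each with probability 1/48.
E[W | W + Z = 9] = (3 + 4 + 5 + 6 + 7 + 8) / 6 = 11/2.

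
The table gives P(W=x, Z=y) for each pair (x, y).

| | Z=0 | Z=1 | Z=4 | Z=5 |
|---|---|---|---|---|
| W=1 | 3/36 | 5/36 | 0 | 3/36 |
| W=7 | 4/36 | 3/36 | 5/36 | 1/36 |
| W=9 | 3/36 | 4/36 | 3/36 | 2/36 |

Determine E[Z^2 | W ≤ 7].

47/6

P(W ≤ 7) = 2/3.
Σ Z^2·P over the event = 0·(3/36) + 1·(5/36) + 25·(3/36) + 0·(4/36) + 1·(3/36) + 16·(5/36) + 25·(1/36) = 47/9.
E[Z^2 | W ≤ 7] = (47/9) / (2/3) = 47/6.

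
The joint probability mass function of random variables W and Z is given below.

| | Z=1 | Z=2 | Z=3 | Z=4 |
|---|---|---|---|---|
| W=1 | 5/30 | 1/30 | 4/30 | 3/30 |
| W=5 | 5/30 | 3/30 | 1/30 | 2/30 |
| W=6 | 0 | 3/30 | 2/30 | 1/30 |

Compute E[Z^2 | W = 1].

P(W = 1) = 13/30.
Σ Z^2·P over the event = 1·(5/30) + 4·(1/30) + 9·(4/30) + 16·(3/30) = 31/10.
E[Z^2 | W = 1] = (31/10) / (13/30) = 93/13.

93/13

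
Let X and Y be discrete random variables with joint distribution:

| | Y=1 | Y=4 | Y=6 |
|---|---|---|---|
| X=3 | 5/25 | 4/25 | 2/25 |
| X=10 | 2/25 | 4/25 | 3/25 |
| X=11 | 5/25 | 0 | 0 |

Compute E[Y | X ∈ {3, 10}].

69/20

P(X ∈ {3, 10}) = 4/5.
Σ Y·P over the event = 1·(5/25) + 4·(4/25) + 6·(2/25) + 1·(2/25) + 4·(4/25) + 6·(3/25) = 69/25.
E[Y | X ∈ {3, 10}] = (69/25) / (4/5) = 69/20.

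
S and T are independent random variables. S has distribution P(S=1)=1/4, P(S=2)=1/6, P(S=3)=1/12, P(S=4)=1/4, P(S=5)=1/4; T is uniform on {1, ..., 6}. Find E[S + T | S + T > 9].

P(S + T > 9) = 1/8.
Summing (S+T)·P(x,y) over outcomes with S + T > 9 gives 31/24.
E[S + T | S + T > 9] = (31/24) / (1/8) = 31/3.

31/3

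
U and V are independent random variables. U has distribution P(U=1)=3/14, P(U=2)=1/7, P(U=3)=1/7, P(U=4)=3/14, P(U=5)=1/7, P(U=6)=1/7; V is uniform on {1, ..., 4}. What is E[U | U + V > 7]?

P(U + V > 7) = 13/56.
Summing U·P(x,y) over outcomes with U + V > 7 gives 17/14.
E[U | U + V > 7] = (17/14) / (13/56) = 68/13.

68/13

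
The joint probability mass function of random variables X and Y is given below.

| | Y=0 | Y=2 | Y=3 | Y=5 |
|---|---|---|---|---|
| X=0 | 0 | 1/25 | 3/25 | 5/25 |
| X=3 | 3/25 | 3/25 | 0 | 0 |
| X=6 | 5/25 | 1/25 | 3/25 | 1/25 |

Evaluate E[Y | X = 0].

P(X = 0) = 9/25.
Σ Y·P over the event = 2·(1/25) + 3·(3/25) + 5·(5/25) = 36/25.
E[Y | X = 0] = (36/25) / (9/25) = 4.

4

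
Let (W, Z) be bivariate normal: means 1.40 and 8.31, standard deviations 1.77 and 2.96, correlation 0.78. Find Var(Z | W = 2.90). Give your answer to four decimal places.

3.4310

Var(Z | W=x) = (1 − ρ²)·σ_Z².
Var(Z | W=2.90) = (2.96)²·(1 − (0.78)²) = 8.7616·0.3916 = 3.4310.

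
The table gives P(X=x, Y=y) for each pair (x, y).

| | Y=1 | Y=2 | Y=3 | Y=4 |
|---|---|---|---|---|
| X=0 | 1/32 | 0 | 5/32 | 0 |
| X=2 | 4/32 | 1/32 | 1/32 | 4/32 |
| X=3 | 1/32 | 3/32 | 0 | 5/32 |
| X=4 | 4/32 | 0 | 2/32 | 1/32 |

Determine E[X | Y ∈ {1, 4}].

P(Y ∈ {1, 4}) = 5/8.
Σ X·P over the event = 0·(1/32) + 2·(4/32) + 2·(4/32) + 3·(1/32) + 3·(5/32) + 4·(4/32) + 4·(1/32) = 27/16.
E[X | Y ∈ {1, 4}] = (27/16) / (5/8) = 27/10.

27/10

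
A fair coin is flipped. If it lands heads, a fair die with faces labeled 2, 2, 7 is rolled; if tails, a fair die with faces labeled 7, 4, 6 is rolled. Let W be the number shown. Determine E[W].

14/3

E[W | heads] = (2+2+7)/3 = 11/3.
E[W | tails] = (7+4+6)/3 = 17/3.
E[W] = (1/2)·(11/3) + (1/2)·(17/3) = 14/3.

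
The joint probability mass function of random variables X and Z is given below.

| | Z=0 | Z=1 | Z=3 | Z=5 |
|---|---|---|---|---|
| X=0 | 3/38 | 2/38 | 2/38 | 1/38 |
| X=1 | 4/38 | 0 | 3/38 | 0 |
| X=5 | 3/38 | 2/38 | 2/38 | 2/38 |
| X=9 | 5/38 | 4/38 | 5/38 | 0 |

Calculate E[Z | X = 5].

2

P(X = 5) = 9/38.
Σ Z·P over the event = 0·(3/38) + 1·(2/38) + 3·(2/38) + 5·(2/38) = 9/19.
E[Z | X = 5] = (9/19) / (9/38) = 2.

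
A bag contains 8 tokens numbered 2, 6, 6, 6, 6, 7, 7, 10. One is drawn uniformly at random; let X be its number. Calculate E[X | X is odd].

7

P(X is odd) = 1/4.
Σ over the event: 7·1/4 = 7/4.
E[X | X is odd] = (7/4) / (1/4) = 7.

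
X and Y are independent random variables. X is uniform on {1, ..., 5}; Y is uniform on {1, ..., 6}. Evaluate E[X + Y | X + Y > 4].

P(X + Y > 4) = 4/5.
Summing (X+Y)·P(x,y) over outcomes with X + Y > 4 gives 35/6.
E[X + Y | X + Y > 4] = (35/6) / (4/5) = 175/24.

175/24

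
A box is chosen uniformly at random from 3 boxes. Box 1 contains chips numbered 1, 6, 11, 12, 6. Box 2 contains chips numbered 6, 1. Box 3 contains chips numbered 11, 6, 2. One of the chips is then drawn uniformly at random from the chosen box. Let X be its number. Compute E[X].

511/90

E[X | box 1] = (1+6+11+12+6)/5 = 36/5.
E[X | box 2] = (6+1)/2 = 7/2.
E[X | box 3] = (11+6+2)/3 = 19/3.
E[X] = (1/3)·(36/5) + (1/3)·(7/2) + (1/3)·(19/3) = 511/90.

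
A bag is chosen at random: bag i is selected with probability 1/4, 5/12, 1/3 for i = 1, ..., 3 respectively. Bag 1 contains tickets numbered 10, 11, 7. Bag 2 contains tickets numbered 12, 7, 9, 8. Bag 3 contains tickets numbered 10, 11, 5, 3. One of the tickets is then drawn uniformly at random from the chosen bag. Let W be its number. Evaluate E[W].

E[W | bag 1] = (10+11+7)/3 = 28/3.
E[W | bag 2] = (12+7+9+8)/4 = 9.
E[W | bag 3] = (10+11+5+3)/4 = 29/4.
By the law of total expectation,
E[W] = (1/4)·(28/3) + (5/12)·(9) + (1/3)·(29/4) = 17/2.

17/2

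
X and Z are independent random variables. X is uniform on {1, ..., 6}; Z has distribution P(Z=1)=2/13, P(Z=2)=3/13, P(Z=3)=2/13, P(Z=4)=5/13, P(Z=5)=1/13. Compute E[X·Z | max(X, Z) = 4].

256/27

P(max(X, Z) = 4) = 9/26.
Summing XZ·P(x,y) over outcomes with max(X, Z) = 4 gives 128/39.
E[X·Z | max(X, Z) = 4] = (128/39) / (9/26) = 256/27.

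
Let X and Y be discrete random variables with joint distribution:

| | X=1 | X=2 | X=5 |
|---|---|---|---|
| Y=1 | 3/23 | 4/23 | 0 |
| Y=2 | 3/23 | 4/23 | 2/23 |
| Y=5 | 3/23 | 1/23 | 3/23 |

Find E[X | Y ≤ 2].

P(Y ≤ 2) = 16/23.
Σ X·P over the event = 1·(3/23) + 1·(3/23) + 2·(4/23) + 2·(4/23) + 5·(2/23) = 32/23.
E[X | Y ≤ 2] = (32/23) / (16/23) = 2.

2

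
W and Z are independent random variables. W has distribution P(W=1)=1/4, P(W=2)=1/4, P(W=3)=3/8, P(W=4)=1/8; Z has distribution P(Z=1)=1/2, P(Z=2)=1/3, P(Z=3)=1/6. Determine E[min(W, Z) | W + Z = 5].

19/11

P(W + Z = 5) = 11/48.
Summing min(W,Z)·P(x,y) over outcomes with W + Z = 5 gives 19/48.
E[min(W, Z) | W + Z = 5] = (19/48) / (11/48) = 19/11.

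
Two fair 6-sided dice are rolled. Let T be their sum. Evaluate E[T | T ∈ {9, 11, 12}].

10

P(T ∈ {9, 11, 12}) = 7/36.
Σ over the event: 9·1/9 + 11·1/18 + 12·1/36 = 35/18.
E[T | T ∈ {9, 11, 12}] = (35/18) / (7/36) = 10.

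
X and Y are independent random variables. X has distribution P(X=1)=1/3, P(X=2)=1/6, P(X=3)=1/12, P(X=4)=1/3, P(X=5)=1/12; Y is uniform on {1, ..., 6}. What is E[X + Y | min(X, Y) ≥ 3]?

P(min(X, Y) ≥ 3) = 1/3.
Summing (X+Y)·P(x,y) over outcomes with min(X, Y) ≥ 3 gives 17/6.
E[X + Y | min(X, Y) ≥ 3] = (17/6) / (1/3) = 17/2.

17/2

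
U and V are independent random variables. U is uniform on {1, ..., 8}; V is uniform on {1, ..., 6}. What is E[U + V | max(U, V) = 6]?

P(max(U, V) = 6) = 11/48.
Summing (U+V)·P(x,y) over outcomes with max(U, V) = 6 gives 17/8.
E[U + V | max(U, V) = 6] = (17/8) / (11/48) = 102/11.

102/11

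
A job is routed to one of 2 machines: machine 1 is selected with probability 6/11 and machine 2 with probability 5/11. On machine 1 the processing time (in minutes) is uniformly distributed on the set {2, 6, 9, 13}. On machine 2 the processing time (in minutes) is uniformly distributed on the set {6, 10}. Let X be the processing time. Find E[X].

85/11

E[X | machine 1] = (2+6+9+13)/4 = 15/2.
E[X | machine 2] = (6+10)/2 = 8.
E[X] = (6/11)·(15/2) + (5/11)·(8) = 85/11.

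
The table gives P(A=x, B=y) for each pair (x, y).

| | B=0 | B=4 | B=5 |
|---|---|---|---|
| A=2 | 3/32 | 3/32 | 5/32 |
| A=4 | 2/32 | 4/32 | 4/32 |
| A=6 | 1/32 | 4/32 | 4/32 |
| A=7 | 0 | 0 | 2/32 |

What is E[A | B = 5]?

64/15

P(B = 5) = 15/32.
Summing A·P(A=x,B=y) over the conditioning event gives 2.
E[A | B = 5] = (2) / (15/32) = 64/15.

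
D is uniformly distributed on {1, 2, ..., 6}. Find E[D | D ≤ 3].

2

Given D ≤ 3, D is equally likely to be any of {1, 2, 3}.
E[D | D ≤ 3] = (1 + 2 + 3) / 3 = 2.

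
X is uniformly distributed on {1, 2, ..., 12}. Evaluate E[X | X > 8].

Given X > 8, X is equally likely to be any of {9, 10, 11, 12}.
E[X | X > 8] = (9 + 10 + 11 + 12) / 4 = 21/2.

21/2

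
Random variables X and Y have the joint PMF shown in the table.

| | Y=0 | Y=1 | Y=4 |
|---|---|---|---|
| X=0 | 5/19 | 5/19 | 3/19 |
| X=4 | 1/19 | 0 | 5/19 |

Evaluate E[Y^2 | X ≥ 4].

40/3

P(X ≥ 4) = 6/19.
Summing Y^2·P(X=x,Y=y) over the conditioning event gives 80/19.
E[Y^2 | X ≥ 4] = (80/19) / (6/19) = 40/3.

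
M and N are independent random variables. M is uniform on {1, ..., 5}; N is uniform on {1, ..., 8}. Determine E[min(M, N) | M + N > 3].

P(M + N > 3) = 37/40.
Summing min(M,N)·P(x,y) over outcomes with M + N > 3 gives 97/40.
E[min(M, N) | M + N > 3] = (97/40) / (37/40) = 97/37.

97/37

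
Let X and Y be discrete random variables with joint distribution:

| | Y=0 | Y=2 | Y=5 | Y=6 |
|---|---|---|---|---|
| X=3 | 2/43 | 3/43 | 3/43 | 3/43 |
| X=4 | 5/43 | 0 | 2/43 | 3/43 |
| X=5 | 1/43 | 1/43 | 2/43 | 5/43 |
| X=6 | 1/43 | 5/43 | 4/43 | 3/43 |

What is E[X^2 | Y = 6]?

22

P(Y = 6) = 14/43.
Σ X^2·P over the event = 9·(3/43) + 16·(3/43) + 25·(5/43) + 36·(3/43) = 308/43.
E[X^2 | Y = 6] = (308/43) / (14/43) = 22.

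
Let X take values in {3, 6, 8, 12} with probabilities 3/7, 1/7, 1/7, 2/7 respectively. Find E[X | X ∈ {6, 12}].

P(X ∈ {6, 12}) = 3/7.
Σ over the event: 6·1/7 + 12·2/7 = 30/7.
E[X | X ∈ {6, 12}] = (30/7) / (3/7) = 10.

10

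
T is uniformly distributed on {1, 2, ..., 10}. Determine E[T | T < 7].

Given T < 7, T is equally likely to be any of {1, 2, 3, 4, 5, 6}.
E[T | T < 7] = (1 + 2 + 3 + 4 + 5 + 6) / 6 = 7/2.

7/2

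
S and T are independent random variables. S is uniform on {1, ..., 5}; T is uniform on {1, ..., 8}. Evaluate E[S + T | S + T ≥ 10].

11

P(S + T ≥ 10) = 1/4.
Summing (S+T)·P(x,y) over outcomes with S + T ≥ 10 gives 11/4.
E[S + T | S + T ≥ 10] = (11/4) / (1/4) = 11.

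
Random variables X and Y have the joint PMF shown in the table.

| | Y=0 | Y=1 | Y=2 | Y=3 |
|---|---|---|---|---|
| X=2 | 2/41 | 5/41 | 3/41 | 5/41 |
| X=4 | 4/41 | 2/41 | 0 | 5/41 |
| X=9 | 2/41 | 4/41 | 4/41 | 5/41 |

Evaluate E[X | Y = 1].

P(Y = 1) = 11/41.
Summing X·P(X=x,Y=y) over the conditioning event gives 54/41.
E[X | Y = 1] = (54/41) / (11/41) = 54/11.

54/11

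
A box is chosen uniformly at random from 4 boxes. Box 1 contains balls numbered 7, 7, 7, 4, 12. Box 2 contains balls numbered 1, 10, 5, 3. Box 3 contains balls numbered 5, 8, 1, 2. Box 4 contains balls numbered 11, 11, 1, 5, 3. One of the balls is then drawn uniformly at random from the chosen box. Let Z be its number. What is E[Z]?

E[Z | box 1] = (7+7+7+4+12)/5 = 37/5.
E[Z | box 2] = (1+10+5+3)/4 = 19/4.
E[Z | box 3] = (5+8+1+2)/4 = 4.
E[Z | box 4] = (11+11+1+5+3)/5 = 31/5.
By the law of total expectation,
E[Z] = (1/4)·(37/5) + (1/4)·(19/4) + (1/4)·(4) + (1/4)·(31/5) = 447/80.

447/80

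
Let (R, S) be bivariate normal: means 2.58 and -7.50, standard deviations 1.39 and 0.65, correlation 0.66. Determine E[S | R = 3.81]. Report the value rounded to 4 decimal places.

-7.1204

The regression of S on R has slope ρ·σ_S/σ_R and passes through (μ_R, μ_S).
E[S | R=3.81] = -7.50 + (0.66)·(0.65/1.39)·(3.81 − (2.58)) = -7.50 + (0.30863)·(1.23) = -7.1204.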